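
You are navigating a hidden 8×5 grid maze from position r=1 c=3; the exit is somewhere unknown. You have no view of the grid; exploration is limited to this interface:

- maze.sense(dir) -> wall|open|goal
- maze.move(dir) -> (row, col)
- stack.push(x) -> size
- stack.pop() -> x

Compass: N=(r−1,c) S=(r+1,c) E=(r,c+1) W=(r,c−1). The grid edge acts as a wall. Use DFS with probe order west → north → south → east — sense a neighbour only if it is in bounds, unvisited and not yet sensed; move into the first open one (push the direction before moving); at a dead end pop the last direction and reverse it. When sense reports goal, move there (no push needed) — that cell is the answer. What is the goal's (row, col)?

I use maze.sense on dir→west, giving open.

I use stack.push on x→west, — result: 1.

I call maze.move on dir→west, yielding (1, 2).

Using maze.sense on dir→west, and get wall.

Calling maze.sense on dir→north, yielding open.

I try stack.push on x→north, and observe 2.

Using maze.move on dir→north, → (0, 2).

I try maze.sense on dir→west, yielding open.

Now I run stack.push on x→west, and observe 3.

I try maze.move on dir→west, → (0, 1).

I use maze.sense on dir→west, → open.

Using stack.push on x→west, and see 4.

I use maze.move on dir→west, — result: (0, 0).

I run maze.sense on dir→south, and see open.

Now I run stack.push on x→south, → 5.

Now I run maze.move on dir→south, : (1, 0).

I run maze.sense on dir→south, yielding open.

Now I run stack.push on x→south, and observe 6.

Using maze.move on dir→south, and get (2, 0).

I run maze.sense on dir→south, which returns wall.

Invoking maze.sense on dir→east, and get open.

Using stack.push on x→east, yielding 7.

Now I run maze.move on dir→east, → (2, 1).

I try maze.sense on dir→south, and get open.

Calling stack.push on x→south, and see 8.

Invoking maze.move on dir→south, — result: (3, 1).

I use maze.sense on dir→south, and see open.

Invoking stack.push on x→south, and observe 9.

I invoke maze.move on dir→south, and observe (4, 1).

I try maze.sense on dir→west, giving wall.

I call maze.sense on dir→south, and see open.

Now I run stack.push on x→south, and see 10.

I invoke maze.move on dir→south, and see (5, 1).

Using maze.sense on dir→west, and see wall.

Using maze.sense on dir→south, which returns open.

I try stack.push on x→south, → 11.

Invoking maze.move on dir→south, and observe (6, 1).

Calling maze.sense on dir→west, and observe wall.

I run maze.sense on dir→south, → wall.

Now I run maze.sense on dir→east, — result: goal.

I invoke maze.move on dir→east, giving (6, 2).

Answer: (6, 2)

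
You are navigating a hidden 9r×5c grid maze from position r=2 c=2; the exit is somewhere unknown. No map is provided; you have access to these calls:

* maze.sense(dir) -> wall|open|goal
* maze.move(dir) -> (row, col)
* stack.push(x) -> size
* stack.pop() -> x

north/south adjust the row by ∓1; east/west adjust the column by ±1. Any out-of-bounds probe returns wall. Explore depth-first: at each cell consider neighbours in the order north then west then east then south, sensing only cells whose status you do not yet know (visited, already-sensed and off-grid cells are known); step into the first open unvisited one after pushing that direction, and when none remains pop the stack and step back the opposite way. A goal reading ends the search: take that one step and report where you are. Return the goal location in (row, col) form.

Do: maze.sense[dir=north]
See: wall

Do: maze.sense[dir=west]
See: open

Do: stack.push[x=west]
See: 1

Do: maze.move[dir=west]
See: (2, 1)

Do: maze.sense[dir=north]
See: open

Do: stack.push[x=north]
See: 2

Do: maze.move[dir=north]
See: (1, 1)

Do: maze.sense[dir=north]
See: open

Do: stack.push[x=north]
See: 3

Do: maze.move[dir=north]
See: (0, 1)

Do: maze.sense[dir=west]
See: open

Do: stack.push[x=west]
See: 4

Do: maze.move[dir=west]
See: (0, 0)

Do: maze.sense[dir=south]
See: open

Do: stack.push[x=south]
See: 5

Do: maze.move[dir=south]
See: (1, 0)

Do: maze.sense[dir=south]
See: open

Do: stack.push[x=south]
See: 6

Do: maze.move[dir=south]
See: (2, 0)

Do: maze.sense[dir=south]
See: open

Do: stack.push[x=south]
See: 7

Do: maze.move[dir=south]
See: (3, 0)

Do: maze.sense[dir=east]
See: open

Do: stack.push[x=east]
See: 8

Do: maze.move[dir=east]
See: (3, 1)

Do: maze.sense[dir=east]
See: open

Do: stack.push[x=east]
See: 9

Do: maze.move[dir=east]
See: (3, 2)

Do: maze.sense[dir=east]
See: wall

Do: maze.sense[dir=south]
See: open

Do: stack.push[x=south]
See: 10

Do: maze.move[dir=south]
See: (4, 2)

Do: maze.sense[dir=west]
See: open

Do: stack.push[x=west]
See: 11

Do: maze.move[dir=west]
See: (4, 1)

Do: maze.sense[dir=west]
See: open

Do: stack.push[x=west]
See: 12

Do: maze.move[dir=west]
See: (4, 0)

Do: maze.sense[dir=south]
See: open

Do: stack.push[x=south]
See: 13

Do: maze.move[dir=south]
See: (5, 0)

Do: maze.sense[dir=east]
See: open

Do: stack.push[x=east]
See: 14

Do: maze.move[dir=east]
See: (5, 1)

Do: maze.sense[dir=east]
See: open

Do: stack.push[x=east]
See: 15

Do: maze.move[dir=east]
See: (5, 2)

Do: maze.sense[dir=east]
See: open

Do: stack.push[x=east]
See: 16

Do: maze.move[dir=east]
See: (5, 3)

Do: maze.sense[dir=north]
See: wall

Do: maze.sense[dir=east]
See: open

Do: stack.push[x=east]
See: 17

Do: maze.move[dir=east]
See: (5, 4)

Do: maze.sense[dir=north]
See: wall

Do: maze.sense[dir=south]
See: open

Do: stack.push[x=south]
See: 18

Do: maze.move[dir=south]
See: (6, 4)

Do: maze.sense[dir=west]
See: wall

Do: maze.sense[dir=south]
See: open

Do: stack.push[x=south]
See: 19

Do: maze.move[dir=south]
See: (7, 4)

Do: maze.sense[dir=west]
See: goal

Do: maze.move[dir=west]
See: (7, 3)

Answer: (7, 3)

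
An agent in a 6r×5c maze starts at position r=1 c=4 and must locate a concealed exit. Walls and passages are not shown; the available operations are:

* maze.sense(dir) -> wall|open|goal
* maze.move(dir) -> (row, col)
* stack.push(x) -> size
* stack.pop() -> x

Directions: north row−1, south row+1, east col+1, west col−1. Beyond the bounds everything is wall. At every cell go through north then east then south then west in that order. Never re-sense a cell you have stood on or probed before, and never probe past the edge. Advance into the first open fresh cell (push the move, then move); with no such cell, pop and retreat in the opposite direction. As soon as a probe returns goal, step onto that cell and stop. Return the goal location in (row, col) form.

>> maze.sense(dir='north')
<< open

>> stack.push(x='north')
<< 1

>> maze.move(dir='north')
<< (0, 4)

>> maze.sense(dir='west')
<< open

>> stack.push(x='west')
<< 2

>> maze.move(dir='west')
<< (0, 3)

>> maze.sense(dir='south')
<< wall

>> maze.sense(dir='west')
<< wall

>> stack.pop()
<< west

>> maze.move(dir='east')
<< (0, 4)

>> stack.pop()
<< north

>> maze.move(dir='south')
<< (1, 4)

>> maze.sense(dir='south')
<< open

>> stack.push(x='south')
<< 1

>> maze.move(dir='south')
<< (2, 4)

>> maze.sense(dir='south')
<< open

>> stack.push(x='south')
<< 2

>> maze.move(dir='south')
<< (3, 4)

>> maze.sense(dir='south')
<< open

>> stack.push(x='south')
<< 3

>> maze.move(dir='south')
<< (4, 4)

>> maze.sense(dir='south')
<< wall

>> maze.sense(dir='west')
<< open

>> stack.push(x='west')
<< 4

>> maze.move(dir='west')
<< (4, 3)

>> maze.sense(dir='north')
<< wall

>> maze.sense(dir='south')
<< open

>> stack.push(x='south')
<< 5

>> maze.move(dir='south')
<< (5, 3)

>> maze.sense(dir='west')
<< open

>> stack.push(x='west')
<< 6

>> maze.move(dir='west')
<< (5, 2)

>> maze.sense(dir='north')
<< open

>> stack.push(x='north')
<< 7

>> maze.move(dir='north')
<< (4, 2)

>> maze.sense(dir='north')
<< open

>> stack.push(x='north')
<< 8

>> maze.move(dir='north')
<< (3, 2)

>> maze.sense(dir='north')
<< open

>> stack.push(x='north')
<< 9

>> maze.move(dir='north')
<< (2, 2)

>> maze.sense(dir='north')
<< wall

>> maze.sense(dir='east')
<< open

>> stack.push(x='east')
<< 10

>> maze.move(dir='east')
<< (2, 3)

>> stack.pop()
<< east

>> maze.move(dir='west')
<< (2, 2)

>> maze.sense(dir='west')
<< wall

>> stack.pop()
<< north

>> maze.move(dir='south')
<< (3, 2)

>> maze.sense(dir='west')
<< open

>> stack.push(x='west')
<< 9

>> maze.move(dir='west')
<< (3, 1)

>> maze.sense(dir='south')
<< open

>> stack.push(x='south')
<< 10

>> maze.move(dir='south')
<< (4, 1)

>> maze.sense(dir='south')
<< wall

>> maze.sense(dir='west')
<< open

>> stack.push(x='west')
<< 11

>> maze.move(dir='west')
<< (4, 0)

>> maze.sense(dir='north')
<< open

>> stack.push(x='north')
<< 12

>> maze.move(dir='north')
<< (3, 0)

>> maze.sense(dir='north')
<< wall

>> stack.pop()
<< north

>> maze.move(dir='south')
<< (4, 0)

>> maze.sense(dir='south')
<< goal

>> maze.move(dir='south')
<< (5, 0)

Answer: (5, 0)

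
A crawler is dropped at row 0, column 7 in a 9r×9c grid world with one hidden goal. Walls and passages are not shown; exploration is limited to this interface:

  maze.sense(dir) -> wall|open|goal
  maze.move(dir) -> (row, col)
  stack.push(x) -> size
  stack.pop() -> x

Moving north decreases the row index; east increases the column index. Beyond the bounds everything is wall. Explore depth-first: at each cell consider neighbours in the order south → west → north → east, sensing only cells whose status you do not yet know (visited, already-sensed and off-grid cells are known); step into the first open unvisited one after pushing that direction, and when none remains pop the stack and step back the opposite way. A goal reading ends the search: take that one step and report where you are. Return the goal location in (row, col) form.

# 1. sense(dir→south) ~> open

# 2. push(x→south) ~> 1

# 3. move(dir→south) ~> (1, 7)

# 4. sense(dir→south) ~> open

# 5. push(x→south) ~> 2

# 6. move(dir→south) ~> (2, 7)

# 7. sense(dir→south) ~> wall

# 8. sense(dir→west) ~> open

# 9. push(x→west) ~> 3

# 10. move(dir→west) ~> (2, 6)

# 11. sense(dir→south) ~> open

# 12. push(x→south) ~> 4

# 13. move(dir→south) ~> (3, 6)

# 14. sense(dir→south) ~> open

# 15. push(x→south) ~> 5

# 16. move(dir→south) ~> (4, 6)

# 17. sense(dir→south) ~> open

# 18. push(x→south) ~> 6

# 19. move(dir→south) ~> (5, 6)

# 20. sense(dir→south) ~> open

# 21. push(x→south) ~> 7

# 22. move(dir→south) ~> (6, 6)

# 23. sense(dir→south) ~> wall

# 24. sense(dir→west) ~> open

# 25. push(x→west) ~> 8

# 26. move(dir→west) ~> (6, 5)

# 27. sense(dir→south) ~> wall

# 28. sense(dir→west) ~> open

# 29. push(x→west) ~> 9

# 30. move(dir→west) ~> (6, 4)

# 31. sense(dir→south) ~> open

# 32. push(x→south) ~> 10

# 33. move(dir→south) ~> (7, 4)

# 34. sense(dir→south) ~> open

# 35. push(x→south) ~> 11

# 36. move(dir→south) ~> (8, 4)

# 37. sense(dir→west) ~> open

# 38. push(x→west) ~> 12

# 39. move(dir→west) ~> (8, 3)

# 40. sense(dir→west) ~> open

# 41. push(x→west) ~> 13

# 42. move(dir→west) ~> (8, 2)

# 43. sense(dir→west) ~> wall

# 44. sense(dir→north) ~> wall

# 45. pop() ~> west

# 46. move(dir→east) ~> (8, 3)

# 47. sense(dir→north) ~> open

# 48. push(x→north) ~> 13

# 49. move(dir→north) ~> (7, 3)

# 50. sense(dir→north) ~> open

# 51. push(x→north) ~> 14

# 52. move(dir→north) ~> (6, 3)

# 53. sense(dir→west) ~> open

# 54. push(x→west) ~> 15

# 55. move(dir→west) ~> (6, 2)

# 56. sense(dir→west) ~> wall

# 57. sense(dir→north) ~> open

# 58. push(x→north) ~> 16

# 59. move(dir→north) ~> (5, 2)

# 60. sense(dir→west) ~> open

# 61. push(x→west) ~> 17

# 62. move(dir→west) ~> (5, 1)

# 63. sense(dir→west) ~> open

# 64. push(x→west) ~> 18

# 65. move(dir→west) ~> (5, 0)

# 66. sense(dir→south) ~> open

# 67. push(x→south) ~> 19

# 68. move(dir→south) ~> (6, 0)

# 69. sense(dir→south) ~> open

# 70. push(x→south) ~> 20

# 71. move(dir→south) ~> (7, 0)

# 72. sense(dir→south) ~> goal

# 73. move(dir→south) ~> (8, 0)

Answer: (8, 0)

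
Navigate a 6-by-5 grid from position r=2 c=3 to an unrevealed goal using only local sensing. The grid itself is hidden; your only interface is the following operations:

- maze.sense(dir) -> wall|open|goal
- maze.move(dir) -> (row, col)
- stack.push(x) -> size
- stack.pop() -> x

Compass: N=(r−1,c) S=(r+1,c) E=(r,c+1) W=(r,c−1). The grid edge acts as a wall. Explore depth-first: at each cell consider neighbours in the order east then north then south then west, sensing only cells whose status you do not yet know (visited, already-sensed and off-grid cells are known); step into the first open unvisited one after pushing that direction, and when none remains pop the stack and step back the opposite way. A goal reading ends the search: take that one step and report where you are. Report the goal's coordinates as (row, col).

I try maze.sense using dir→east, and observe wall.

Using maze.sense using dir→north, → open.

I invoke stack.push using x→north, and get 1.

Calling maze.move using dir→north, giving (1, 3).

Using maze.sense using dir→east, and see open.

I call stack.push using x→east, and see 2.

Using maze.move using dir→east, and get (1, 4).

I run maze.sense using dir→north, — result: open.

Using stack.push using x→north, which returns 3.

Now I run maze.move using dir→north, and observe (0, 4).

Then maze.sense using dir→west, → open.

Then stack.push using x→west, which returns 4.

I run maze.move using dir→west, and get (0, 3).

I try maze.sense using dir→west, and see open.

Calling stack.push using x→west, giving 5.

I use maze.move using dir→west, giving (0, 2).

I try maze.sense using dir→south, and see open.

Next I call stack.push using x→south, — result: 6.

Now I run maze.move using dir→south, — result: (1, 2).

I invoke maze.sense using dir→south, giving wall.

Now I run maze.sense using dir→west, → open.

Next I call stack.push using x→west, and observe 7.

Next I call maze.move using dir→west, which returns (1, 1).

Next I call maze.sense using dir→north, → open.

Invoking stack.push using x→north, → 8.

Then maze.move using dir→north, which returns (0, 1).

I try maze.sense using dir→west, and see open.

I use stack.push using x→west, and see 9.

Next I call maze.move using dir→west, : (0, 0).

I invoke maze.sense using dir→south, and see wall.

I try stack.pop(), which returns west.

Now I run maze.move using dir→east, → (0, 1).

I use stack.pop, giving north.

Then maze.move using dir→south, → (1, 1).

I invoke maze.sense using dir→south, → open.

Using stack.push using x→south, giving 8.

Then maze.move using dir→south, → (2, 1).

I invoke maze.sense using dir→south, : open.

I invoke stack.push using x→south, : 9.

Now I run maze.move using dir→south, and get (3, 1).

Now I run maze.sense using dir→east, and get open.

I try stack.push using x→east, giving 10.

Now I run maze.move using dir→east, yielding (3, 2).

Invoking maze.sense using dir→east, → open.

Then stack.push using x→east, and observe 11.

I run maze.move using dir→east, and get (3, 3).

I invoke maze.sense using dir→east, : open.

Now I run stack.push using x→east, giving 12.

I invoke maze.move using dir→east, and get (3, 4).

Next I call maze.sense using dir→south, and see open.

I run stack.push using x→south, and get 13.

Using maze.move using dir→south, — result: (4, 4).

Now I run maze.sense using dir→south, — result: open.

I invoke stack.push using x→south, yielding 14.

I try maze.move using dir→south, and observe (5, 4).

Then maze.sense using dir→west, giving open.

Now I run stack.push using x→west, yielding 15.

Now I run maze.move using dir→west, and see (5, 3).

I use maze.sense using dir→north, and see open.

Calling stack.push using x→north, and observe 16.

I use maze.move using dir→north, and see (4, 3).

I invoke maze.sense using dir→west, giving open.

Invoking stack.push using x→west, giving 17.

Using maze.move using dir→west, — result: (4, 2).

Now I run maze.sense using dir→south, and observe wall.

I try maze.sense using dir→west, giving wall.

Calling stack.pop(), which returns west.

I try maze.move using dir→east, and get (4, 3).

I call stack.pop(), and get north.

I invoke maze.move using dir→south, — result: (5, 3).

I use stack.pop(), and get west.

I call maze.move using dir→east, yielding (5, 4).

Next I call stack.pop, which returns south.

I call maze.move using dir→north, : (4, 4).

Then stack.pop(), and get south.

I use maze.move using dir→north, → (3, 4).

Now I run stack.pop(), — result: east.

Using maze.move using dir→west, yielding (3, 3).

Next I call stack.pop, and see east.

Invoking maze.move using dir→west, → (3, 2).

Then stack.pop, giving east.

Now I run maze.move using dir→west, → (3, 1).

Then maze.sense using dir→west, giving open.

I try stack.push using x→west, → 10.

Using maze.move using dir→west, giving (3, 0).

I call maze.sense using dir→north, which returns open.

Using stack.push using x→north, giving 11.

I call maze.move using dir→north, and get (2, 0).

Then stack.pop(), and get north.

I run maze.move using dir→south, yielding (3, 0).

I use maze.sense using dir→south, yielding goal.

Using maze.move using dir→south, → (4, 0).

Answer: (4, 0)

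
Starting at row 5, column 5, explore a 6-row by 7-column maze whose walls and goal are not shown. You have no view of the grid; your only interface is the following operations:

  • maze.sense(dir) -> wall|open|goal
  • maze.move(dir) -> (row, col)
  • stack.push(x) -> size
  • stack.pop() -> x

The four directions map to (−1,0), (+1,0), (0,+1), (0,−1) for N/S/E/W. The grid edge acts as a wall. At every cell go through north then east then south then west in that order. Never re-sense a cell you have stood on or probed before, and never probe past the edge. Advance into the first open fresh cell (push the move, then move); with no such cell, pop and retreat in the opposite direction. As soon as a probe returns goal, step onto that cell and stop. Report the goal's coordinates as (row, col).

;; 1. maze.sense(dir: north) -> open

;; 2. stack.push(x: north) -> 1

;; 3. maze.move(dir: north) -> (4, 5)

;; 4. maze.sense(dir: north) -> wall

;; 5. maze.sense(dir: east) -> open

;; 6. stack.push(x: east) -> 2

;; 7. maze.move(dir: east) -> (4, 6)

;; 8. maze.sense(dir: north) -> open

;; 9. stack.push(x: north) -> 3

;; 10. maze.move(dir: north) -> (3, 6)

;; 11. maze.sense(dir: north) -> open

;; 12. stack.push(x: north) -> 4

;; 13. maze.move(dir: north) -> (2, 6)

;; 14. maze.sense(dir: north) -> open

;; 15. stack.push(x: north) -> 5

;; 16. maze.move(dir: north) -> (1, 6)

;; 17. maze.sense(dir: north) -> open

;; 18. stack.push(x: north) -> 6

;; 19. maze.move(dir: north) -> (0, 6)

;; 20. maze.sense(dir: west) -> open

;; 21. stack.push(x: west) -> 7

;; 22. maze.move(dir: west) -> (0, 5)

;; 23. maze.sense(dir: south) -> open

;; 24. stack.push(x: south) -> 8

;; 25. maze.move(dir: south) -> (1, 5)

;; 26. maze.sense(dir: south) -> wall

;; 27. maze.sense(dir: west) -> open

;; 28. stack.push(x: west) -> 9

;; 29. maze.move(dir: west) -> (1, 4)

;; 30. maze.sense(dir: north) -> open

;; 31. stack.push(x: north) -> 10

;; 32. maze.move(dir: north) -> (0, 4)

;; 33. maze.sense(dir: west) -> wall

;; 34. stack.pop() -> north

;; 35. maze.move(dir: south) -> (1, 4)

;; 36. maze.sense(dir: south) -> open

;; 37. stack.push(x: south) -> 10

;; 38. maze.move(dir: south) -> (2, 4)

;; 39. maze.sense(dir: south) -> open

;; 40. stack.push(x: south) -> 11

;; 41. maze.move(dir: south) -> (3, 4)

;; 42. maze.sense(dir: south) -> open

;; 43. stack.push(x: south) -> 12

;; 44. maze.move(dir: south) -> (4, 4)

;; 45. maze.sense(dir: south) -> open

;; 46. stack.push(x: south) -> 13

;; 47. maze.move(dir: south) -> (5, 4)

;; 48. maze.sense(dir: west) -> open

;; 49. stack.push(x: west) -> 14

;; 50. maze.move(dir: west) -> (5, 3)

;; 51. maze.sense(dir: north) -> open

;; 52. stack.push(x: north) -> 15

;; 53. maze.move(dir: north) -> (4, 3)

;; 54. maze.sense(dir: north) -> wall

;; 55. maze.sense(dir: west) -> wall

;; 56. stack.pop() -> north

;; 57. maze.move(dir: south) -> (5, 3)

;; 58. maze.sense(dir: west) -> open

;; 59. stack.push(x: west) -> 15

;; 60. maze.move(dir: west) -> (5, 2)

;; 61. maze.sense(dir: west) -> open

;; 62. stack.push(x: west) -> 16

;; 63. maze.move(dir: west) -> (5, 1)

;; 64. maze.sense(dir: north) -> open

;; 65. stack.push(x: north) -> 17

;; 66. maze.move(dir: north) -> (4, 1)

;; 67. maze.sense(dir: north) -> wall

;; 68. maze.sense(dir: west) -> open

;; 69. stack.push(x: west) -> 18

;; 70. maze.move(dir: west) -> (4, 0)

;; 71. maze.sense(dir: north) -> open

;; 72. stack.push(x: north) -> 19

;; 73. maze.move(dir: north) -> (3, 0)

;; 74. maze.sense(dir: north) -> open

;; 75. stack.push(x: north) -> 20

;; 76. maze.move(dir: north) -> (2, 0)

;; 77. maze.sense(dir: north) -> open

;; 78. stack.push(x: north) -> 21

;; 79. maze.move(dir: north) -> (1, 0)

;; 80. maze.sense(dir: north) -> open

;; 81. stack.push(x: north) -> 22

;; 82. maze.move(dir: north) -> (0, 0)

;; 83. maze.sense(dir: east) -> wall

;; 84. stack.pop() -> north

;; 85. maze.move(dir: south) -> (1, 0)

;; 86. maze.sense(dir: east) -> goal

;; 87. maze.move(dir: east) -> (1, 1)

Answer: (1, 1)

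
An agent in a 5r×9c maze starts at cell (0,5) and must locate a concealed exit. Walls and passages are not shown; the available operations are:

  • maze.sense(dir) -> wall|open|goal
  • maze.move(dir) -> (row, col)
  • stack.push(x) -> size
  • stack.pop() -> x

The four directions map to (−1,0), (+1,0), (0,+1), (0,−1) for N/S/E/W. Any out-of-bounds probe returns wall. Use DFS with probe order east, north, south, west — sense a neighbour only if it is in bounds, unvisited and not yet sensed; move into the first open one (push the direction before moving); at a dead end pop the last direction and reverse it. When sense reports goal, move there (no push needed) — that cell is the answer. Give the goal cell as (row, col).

CALL maze.sense[dir: east]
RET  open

CALL stack.push[x: east]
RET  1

CALL maze.move[dir: east]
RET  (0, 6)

CALL maze.sense[dir: east]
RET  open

CALL stack.push[x: east]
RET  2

CALL maze.move[dir: east]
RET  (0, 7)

CALL maze.sense[dir: east]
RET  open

CALL stack.push[x: east]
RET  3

CALL maze.move[dir: east]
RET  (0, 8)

CALL maze.sense[dir: south]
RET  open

CALL stack.push[x: south]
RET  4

CALL maze.move[dir: south]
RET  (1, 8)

CALL maze.sense[dir: south]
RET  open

CALL stack.push[x: south]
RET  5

CALL maze.move[dir: south]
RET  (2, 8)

CALL maze.sense[dir: south]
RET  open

CALL stack.push[x: south]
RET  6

CALL maze.move[dir: south]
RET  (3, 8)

CALL maze.sense[dir: south]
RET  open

CALL stack.push[x: south]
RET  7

CALL maze.move[dir: south]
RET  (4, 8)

CALL maze.sense[dir: west]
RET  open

CALL stack.push[x: west]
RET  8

CALL maze.move[dir: west]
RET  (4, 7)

CALL maze.sense[dir: north]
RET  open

CALL stack.push[x: north]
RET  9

CALL maze.move[dir: north]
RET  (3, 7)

CALL maze.sense[dir: north]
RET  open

CALL stack.push[x: north]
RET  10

CALL maze.move[dir: north]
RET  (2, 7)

CALL maze.sense[dir: north]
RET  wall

CALL maze.sense[dir: west]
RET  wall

CALL stack.pop[]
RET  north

CALL maze.move[dir: south]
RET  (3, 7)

CALL maze.sense[dir: west]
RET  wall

CALL stack.pop[]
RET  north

CALL maze.move[dir: south]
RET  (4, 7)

CALL maze.sense[dir: west]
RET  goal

CALL maze.move[dir: west]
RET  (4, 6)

Answer: (4, 6)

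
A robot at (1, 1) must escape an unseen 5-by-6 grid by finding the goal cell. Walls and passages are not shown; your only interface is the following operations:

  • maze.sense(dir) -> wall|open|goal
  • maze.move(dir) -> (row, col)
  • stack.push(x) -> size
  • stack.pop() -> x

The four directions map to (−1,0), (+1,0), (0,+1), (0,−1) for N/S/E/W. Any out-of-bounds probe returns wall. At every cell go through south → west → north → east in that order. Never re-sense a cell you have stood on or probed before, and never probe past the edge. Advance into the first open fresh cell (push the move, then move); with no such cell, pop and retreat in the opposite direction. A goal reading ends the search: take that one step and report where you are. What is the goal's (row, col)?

Action: maze.sense[dir='south']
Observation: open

Action: stack.push[x='south']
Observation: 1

Action: maze.move[dir='south']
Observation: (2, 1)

Action: maze.sense[dir='south']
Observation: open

Action: stack.push[x='south']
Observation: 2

Action: maze.move[dir='south']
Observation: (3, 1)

Action: maze.sense[dir='south']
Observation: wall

Action: maze.sense[dir='west']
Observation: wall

Action: maze.sense[dir='east']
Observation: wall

Action: stack.pop[]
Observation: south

Action: maze.move[dir='north']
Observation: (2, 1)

Action: maze.sense[dir='west']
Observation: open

Action: stack.push[x='west']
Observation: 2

Action: maze.move[dir='west']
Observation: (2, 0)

Action: maze.sense[dir='north']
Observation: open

Action: stack.push[x='north']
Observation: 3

Action: maze.move[dir='north']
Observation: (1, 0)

Action: maze.sense[dir='north']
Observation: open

Action: stack.push[x='north']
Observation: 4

Action: maze.move[dir='north']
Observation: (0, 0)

Action: maze.sense[dir='east']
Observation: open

Action: stack.push[x='east']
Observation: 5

Action: maze.move[dir='east']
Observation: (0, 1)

Action: maze.sense[dir='east']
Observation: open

Action: stack.push[x='east']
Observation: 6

Action: maze.move[dir='east']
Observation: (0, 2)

Action: maze.sense[dir='south']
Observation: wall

Action: maze.sense[dir='east']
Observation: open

Action: stack.push[x='east']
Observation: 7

Action: maze.move[dir='east']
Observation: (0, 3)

Action: maze.sense[dir='south']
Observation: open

Action: stack.push[x='south']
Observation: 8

Action: maze.move[dir='south']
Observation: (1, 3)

Action: maze.sense[dir='south']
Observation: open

Action: stack.push[x='south']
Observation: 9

Action: maze.move[dir='south']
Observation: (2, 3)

Action: maze.sense[dir='south']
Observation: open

Action: stack.push[x='south']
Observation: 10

Action: maze.move[dir='south']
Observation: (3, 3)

Action: maze.sense[dir='south']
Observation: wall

Action: maze.sense[dir='east']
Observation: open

Action: stack.push[x='east']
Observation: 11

Action: maze.move[dir='east']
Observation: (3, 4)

Action: maze.sense[dir='south']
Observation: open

Action: stack.push[x='south']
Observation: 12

Action: maze.move[dir='south']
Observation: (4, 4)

Action: maze.sense[dir='east']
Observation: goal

Action: maze.move[dir='east']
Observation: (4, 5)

Answer: (4, 5)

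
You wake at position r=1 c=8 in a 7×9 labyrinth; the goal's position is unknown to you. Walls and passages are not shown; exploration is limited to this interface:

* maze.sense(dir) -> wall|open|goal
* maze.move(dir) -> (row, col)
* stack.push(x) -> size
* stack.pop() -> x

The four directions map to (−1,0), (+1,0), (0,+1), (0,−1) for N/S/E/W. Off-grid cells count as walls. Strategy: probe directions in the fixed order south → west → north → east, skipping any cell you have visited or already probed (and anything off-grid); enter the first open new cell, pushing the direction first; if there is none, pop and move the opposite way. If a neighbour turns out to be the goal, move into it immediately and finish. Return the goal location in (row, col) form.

→ maze.sense(south)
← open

→ stack.push(south)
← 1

→ maze.move(south)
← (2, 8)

→ maze.sense(south)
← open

→ stack.push(south)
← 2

→ maze.move(south)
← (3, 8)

→ maze.sense(south)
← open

→ stack.push(south)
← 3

→ maze.move(south)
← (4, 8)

→ maze.sense(south)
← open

→ stack.push(south)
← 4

→ maze.move(south)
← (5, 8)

→ maze.sense(south)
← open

→ stack.push(south)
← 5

→ maze.move(south)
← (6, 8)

→ maze.sense(west)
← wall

→ stack.pop()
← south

→ maze.move(north)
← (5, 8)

→ maze.sense(west)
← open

→ stack.push(west)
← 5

→ maze.move(west)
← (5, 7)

→ maze.sense(west)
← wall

→ maze.sense(north)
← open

→ stack.push(north)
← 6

→ maze.move(north)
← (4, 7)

→ maze.sense(west)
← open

→ stack.push(west)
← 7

→ maze.move(west)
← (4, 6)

→ maze.sense(west)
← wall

→ maze.sense(north)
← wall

→ stack.pop()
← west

→ maze.move(east)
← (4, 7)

→ maze.sense(north)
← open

→ stack.push(north)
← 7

→ maze.move(north)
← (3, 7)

→ maze.sense(north)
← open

→ stack.push(north)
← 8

→ maze.move(north)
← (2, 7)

→ maze.sense(west)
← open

→ stack.push(west)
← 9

→ maze.move(west)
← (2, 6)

→ maze.sense(west)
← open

→ stack.push(west)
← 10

→ maze.move(west)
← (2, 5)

→ maze.sense(south)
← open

→ stack.push(south)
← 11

→ maze.move(south)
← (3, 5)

→ maze.sense(west)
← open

→ stack.push(west)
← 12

→ maze.move(west)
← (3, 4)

→ maze.sense(south)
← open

→ stack.push(south)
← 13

→ maze.move(south)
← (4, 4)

→ maze.sense(south)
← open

→ stack.push(south)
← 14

→ maze.move(south)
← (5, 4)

→ maze.sense(south)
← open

→ stack.push(south)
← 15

→ maze.move(south)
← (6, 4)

→ maze.sense(west)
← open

→ stack.push(west)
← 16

→ maze.move(west)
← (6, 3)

→ maze.sense(west)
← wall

→ maze.sense(north)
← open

→ stack.push(north)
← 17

→ maze.move(north)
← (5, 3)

→ maze.sense(west)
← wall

→ maze.sense(north)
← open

→ stack.push(north)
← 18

→ maze.move(north)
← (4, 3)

→ maze.sense(west)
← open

→ stack.push(west)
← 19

→ maze.move(west)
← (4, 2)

→ maze.sense(west)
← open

→ stack.push(west)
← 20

→ maze.move(west)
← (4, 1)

→ maze.sense(south)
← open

→ stack.push(south)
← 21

→ maze.move(south)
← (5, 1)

→ maze.sense(south)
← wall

→ maze.sense(west)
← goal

→ maze.move(west)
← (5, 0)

Answer: (5, 0)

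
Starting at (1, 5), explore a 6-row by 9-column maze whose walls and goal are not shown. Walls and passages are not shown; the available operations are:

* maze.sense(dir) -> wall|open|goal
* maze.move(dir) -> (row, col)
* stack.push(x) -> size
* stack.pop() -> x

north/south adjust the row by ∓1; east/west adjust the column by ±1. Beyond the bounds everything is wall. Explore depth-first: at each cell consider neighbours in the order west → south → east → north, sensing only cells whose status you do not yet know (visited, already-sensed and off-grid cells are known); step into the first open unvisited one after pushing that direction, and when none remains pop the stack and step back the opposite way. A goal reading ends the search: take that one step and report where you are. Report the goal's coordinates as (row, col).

Step: maze.sense[dir→west]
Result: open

Step: stack.push[x→west]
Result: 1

Step: maze.move[dir→west]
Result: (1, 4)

Step: maze.sense[dir→west]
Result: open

Step: stack.push[x→west]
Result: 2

Step: maze.move[dir→west]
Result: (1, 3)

Step: maze.sense[dir→west]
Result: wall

Step: maze.sense[dir→south]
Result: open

Step: stack.push[x→south]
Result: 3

Step: maze.move[dir→south]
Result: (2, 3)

Step: maze.sense[dir→west]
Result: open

Step: stack.push[x→west]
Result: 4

Step: maze.move[dir→west]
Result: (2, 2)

Step: maze.sense[dir→west]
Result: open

Step: stack.push[x→west]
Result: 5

Step: maze.move[dir→west]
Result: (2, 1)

Step: maze.sense[dir→west]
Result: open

Step: stack.push[x→west]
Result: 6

Step: maze.move[dir→west]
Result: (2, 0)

Step: maze.sense[dir→south]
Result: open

Step: stack.push[x→south]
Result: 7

Step: maze.move[dir→south]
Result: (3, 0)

Step: maze.sense[dir→south]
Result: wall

Step: maze.sense[dir→east]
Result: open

Step: stack.push[x→east]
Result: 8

Step: maze.move[dir→east]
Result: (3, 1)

Step: maze.sense[dir→south]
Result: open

Step: stack.push[x→south]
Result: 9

Step: maze.move[dir→south]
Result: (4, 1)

Step: maze.sense[dir→south]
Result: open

Step: stack.push[x→south]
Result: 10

Step: maze.move[dir→south]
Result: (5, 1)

Step: maze.sense[dir→west]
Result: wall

Step: maze.sense[dir→east]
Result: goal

Step: maze.move[dir→east]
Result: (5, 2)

Answer: (5, 2)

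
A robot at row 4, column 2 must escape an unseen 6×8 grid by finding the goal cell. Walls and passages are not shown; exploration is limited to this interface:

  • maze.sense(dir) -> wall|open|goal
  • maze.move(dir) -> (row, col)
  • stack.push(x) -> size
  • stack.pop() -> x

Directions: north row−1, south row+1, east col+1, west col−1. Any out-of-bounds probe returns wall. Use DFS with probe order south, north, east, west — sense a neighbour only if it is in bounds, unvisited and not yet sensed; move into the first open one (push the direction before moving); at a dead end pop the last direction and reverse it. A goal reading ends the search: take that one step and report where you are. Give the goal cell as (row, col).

I use maze.sense using dir→south, → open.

Then stack.push using x→south, → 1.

Now I run maze.move using dir→south, yielding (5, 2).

Now I run maze.sense using dir→east, giving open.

I call stack.push using x→east, yielding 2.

Using maze.move using dir→east, yielding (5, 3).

Calling maze.sense using dir→north, — result: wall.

Invoking maze.sense using dir→east, : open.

Calling stack.push using x→east, and observe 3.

Now I run maze.move using dir→east, yielding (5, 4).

Next I call maze.sense using dir→north, and get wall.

Invoking maze.sense using dir→east, which returns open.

I use stack.push using x→east, — result: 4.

I try maze.move using dir→east, and see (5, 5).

Invoking maze.sense using dir→north, → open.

I call stack.push using x→north, — result: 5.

I use maze.move using dir→north, giving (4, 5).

I invoke maze.sense using dir→north, : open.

I invoke stack.push using x→north, → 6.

I call maze.move using dir→north, — result: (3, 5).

Calling maze.sense using dir→north, : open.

Calling stack.push using x→north, yielding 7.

Then maze.move using dir→north, and observe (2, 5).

I invoke maze.sense using dir→north, — result: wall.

I use maze.sense using dir→east, — result: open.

Next I call stack.push using x→east, and observe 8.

Next I call maze.move using dir→east, : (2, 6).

Next I call maze.sense using dir→south, and see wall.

Calling maze.sense using dir→north, which returns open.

Using stack.push using x→north, : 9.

I run maze.move using dir→north, which returns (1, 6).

Then maze.sense using dir→north, and observe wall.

I call maze.sense using dir→east, which returns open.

I invoke stack.push using x→east, yielding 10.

Using maze.move using dir→east, → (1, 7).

I run maze.sense using dir→south, and see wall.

I try maze.sense using dir→north, and see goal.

I use maze.move using dir→north, — result: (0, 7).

Answer: (0, 7)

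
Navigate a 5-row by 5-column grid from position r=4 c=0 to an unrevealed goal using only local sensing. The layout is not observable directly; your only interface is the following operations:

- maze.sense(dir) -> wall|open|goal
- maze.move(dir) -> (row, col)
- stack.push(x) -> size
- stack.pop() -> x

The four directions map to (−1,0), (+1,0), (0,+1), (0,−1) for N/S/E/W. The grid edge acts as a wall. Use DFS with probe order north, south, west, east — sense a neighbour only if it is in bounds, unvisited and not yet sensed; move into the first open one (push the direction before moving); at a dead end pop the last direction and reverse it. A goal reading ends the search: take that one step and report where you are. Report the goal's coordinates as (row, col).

>> maze.sense(north)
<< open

>> stack.push(north)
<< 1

>> maze.move(north)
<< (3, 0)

>> maze.sense(north)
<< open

>> stack.push(north)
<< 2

>> maze.move(north)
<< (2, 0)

>> maze.sense(north)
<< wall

>> maze.sense(east)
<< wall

>> stack.pop()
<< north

>> maze.move(south)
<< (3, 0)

>> maze.sense(east)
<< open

>> stack.push(east)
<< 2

>> maze.move(east)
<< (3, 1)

>> maze.sense(south)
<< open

>> stack.push(south)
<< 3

>> maze.move(south)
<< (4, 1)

>> maze.sense(east)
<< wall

>> stack.pop()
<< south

>> maze.move(north)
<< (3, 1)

>> maze.sense(east)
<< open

>> stack.push(east)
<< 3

>> maze.move(east)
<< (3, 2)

>> maze.sense(north)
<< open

>> stack.push(north)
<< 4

>> maze.move(north)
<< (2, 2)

>> maze.sense(north)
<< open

>> stack.push(north)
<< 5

>> maze.move(north)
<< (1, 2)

>> maze.sense(north)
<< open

>> stack.push(north)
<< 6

>> maze.move(north)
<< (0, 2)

>> maze.sense(west)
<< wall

>> maze.sense(east)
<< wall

>> stack.pop()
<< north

>> maze.move(south)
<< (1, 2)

>> maze.sense(west)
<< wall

>> maze.sense(east)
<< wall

>> stack.pop()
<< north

>> maze.move(south)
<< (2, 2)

>> maze.sense(east)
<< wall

>> stack.pop()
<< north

>> maze.move(south)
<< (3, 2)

>> maze.sense(east)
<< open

>> stack.push(east)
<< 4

>> maze.move(east)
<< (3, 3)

>> maze.sense(south)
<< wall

>> maze.sense(east)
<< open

>> stack.push(east)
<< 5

>> maze.move(east)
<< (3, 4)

>> maze.sense(north)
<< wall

>> maze.sense(south)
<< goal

>> maze.move(south)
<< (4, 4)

Answer: (4, 4)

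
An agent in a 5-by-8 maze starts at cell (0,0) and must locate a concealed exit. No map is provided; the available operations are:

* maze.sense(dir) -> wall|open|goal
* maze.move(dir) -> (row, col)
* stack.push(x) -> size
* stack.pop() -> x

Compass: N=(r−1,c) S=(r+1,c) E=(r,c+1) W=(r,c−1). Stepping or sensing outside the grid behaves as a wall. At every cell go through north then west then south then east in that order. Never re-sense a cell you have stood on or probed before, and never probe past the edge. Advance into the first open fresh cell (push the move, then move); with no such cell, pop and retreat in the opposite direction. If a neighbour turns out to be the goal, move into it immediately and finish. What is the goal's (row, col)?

Do: maze.sense[south]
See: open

Do: stack.push[south]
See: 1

Do: maze.move[south]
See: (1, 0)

Do: maze.sense[south]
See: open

Do: stack.push[south]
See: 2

Do: maze.move[south]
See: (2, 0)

Do: maze.sense[south]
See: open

Do: stack.push[south]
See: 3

Do: maze.move[south]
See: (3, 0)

Do: maze.sense[south]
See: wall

Do: maze.sense[east]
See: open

Do: stack.push[east]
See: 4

Do: maze.move[east]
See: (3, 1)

Do: maze.sense[north]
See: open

Do: stack.push[north]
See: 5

Do: maze.move[north]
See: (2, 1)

Do: maze.sense[north]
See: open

Do: stack.push[north]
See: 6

Do: maze.move[north]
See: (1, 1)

Do: maze.sense[north]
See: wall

Do: maze.sense[east]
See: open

Do: stack.push[east]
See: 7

Do: maze.move[east]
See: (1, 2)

Do: maze.sense[north]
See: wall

Do: maze.sense[south]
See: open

Do: stack.push[south]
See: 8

Do: maze.move[south]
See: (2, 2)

Do: maze.sense[south]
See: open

Do: stack.push[south]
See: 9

Do: maze.move[south]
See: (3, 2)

Do: maze.sense[south]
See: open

Do: stack.push[south]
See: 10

Do: maze.move[south]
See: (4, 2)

Do: maze.sense[west]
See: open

Do: stack.push[west]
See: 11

Do: maze.move[west]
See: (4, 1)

Do: stack.pop[]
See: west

Do: maze.move[east]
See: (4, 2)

Do: maze.sense[east]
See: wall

Do: stack.pop[]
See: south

Do: maze.move[north]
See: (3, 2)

Do: maze.sense[east]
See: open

Do: stack.push[east]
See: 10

Do: maze.move[east]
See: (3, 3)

Do: maze.sense[north]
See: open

Do: stack.push[north]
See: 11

Do: maze.move[north]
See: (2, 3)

Do: maze.sense[north]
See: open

Do: stack.push[north]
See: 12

Do: maze.move[north]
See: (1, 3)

Do: maze.sense[north]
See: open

Do: stack.push[north]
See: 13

Do: maze.move[north]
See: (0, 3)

Do: maze.sense[east]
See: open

Do: stack.push[east]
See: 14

Do: maze.move[east]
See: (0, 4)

Do: maze.sense[south]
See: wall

Do: maze.sense[east]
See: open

Do: stack.push[east]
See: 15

Do: maze.move[east]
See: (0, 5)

Do: maze.sense[south]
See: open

Do: stack.push[south]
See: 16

Do: maze.move[south]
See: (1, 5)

Do: maze.sense[south]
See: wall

Do: maze.sense[east]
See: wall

Do: stack.pop[]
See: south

Do: maze.move[north]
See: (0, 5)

Do: maze.sense[east]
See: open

Do: stack.push[east]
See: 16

Do: maze.move[east]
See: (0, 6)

Do: maze.sense[east]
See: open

Do: stack.push[east]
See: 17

Do: maze.move[east]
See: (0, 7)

Do: maze.sense[south]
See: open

Do: stack.push[south]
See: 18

Do: maze.move[south]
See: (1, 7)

Do: maze.sense[south]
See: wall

Do: stack.pop[]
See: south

Do: maze.move[north]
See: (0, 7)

Do: stack.pop[]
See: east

Do: maze.move[west]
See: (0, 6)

Do: stack.pop[]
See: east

Do: maze.move[west]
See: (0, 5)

Do: stack.pop[]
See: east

Do: maze.move[west]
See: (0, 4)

Do: stack.pop[]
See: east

Do: maze.move[west]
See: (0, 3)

Do: stack.pop[]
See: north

Do: maze.move[south]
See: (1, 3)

Do: stack.pop[]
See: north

Do: maze.move[south]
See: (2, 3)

Do: maze.sense[east]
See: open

Do: stack.push[east]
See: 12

Do: maze.move[east]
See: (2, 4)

Do: maze.sense[south]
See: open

Do: stack.push[south]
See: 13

Do: maze.move[south]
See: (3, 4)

Do: maze.sense[south]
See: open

Do: stack.push[south]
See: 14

Do: maze.move[south]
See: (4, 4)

Do: maze.sense[east]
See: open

Do: stack.push[east]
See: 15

Do: maze.move[east]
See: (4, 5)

Do: maze.sense[north]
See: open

Do: stack.push[north]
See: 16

Do: maze.move[north]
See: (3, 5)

Do: maze.sense[east]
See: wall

Do: stack.pop[]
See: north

Do: maze.move[south]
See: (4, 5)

Do: maze.sense[east]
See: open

Do: stack.push[east]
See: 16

Do: maze.move[east]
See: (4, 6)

Do: maze.sense[east]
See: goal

Do: maze.move[east]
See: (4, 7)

Answer: (4, 7)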